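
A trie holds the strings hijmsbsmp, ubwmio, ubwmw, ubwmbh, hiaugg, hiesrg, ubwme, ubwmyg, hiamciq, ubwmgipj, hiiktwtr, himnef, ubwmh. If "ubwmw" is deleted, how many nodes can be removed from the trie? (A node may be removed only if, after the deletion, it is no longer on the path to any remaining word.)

After clearing the end-marker at "ubwmw", prune upward until reaching a node still needed by another word.
The suffix "w" (1 node) is used only by "ubwmw"; the node for "ubwm" still has the child "i", so pruning stops there.
Nodes removed: 1

1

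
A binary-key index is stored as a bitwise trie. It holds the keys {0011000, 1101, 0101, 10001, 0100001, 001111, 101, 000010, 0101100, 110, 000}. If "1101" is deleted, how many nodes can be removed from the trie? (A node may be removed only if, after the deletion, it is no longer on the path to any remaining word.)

A node on "1101"'s path can go only if nothing else ends at it or branches off below it.
The suffix "1" (1 node) is used only by "1101"; "110" is itself a stored word, so pruning stops there.
Nodes removed: 1

1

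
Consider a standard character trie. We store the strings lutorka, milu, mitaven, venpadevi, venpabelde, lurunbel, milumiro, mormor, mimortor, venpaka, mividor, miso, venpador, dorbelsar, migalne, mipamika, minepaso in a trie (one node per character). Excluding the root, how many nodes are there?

88

For each word, the new-node count is its length minus the longest prefix already in the trie:
  "lutorka" → 7 new (l, u, t, o, r, k, a)
  "milu" → 4 new (m, i, l, u)
  "mitaven" → prefix "mi" already present; 5 new (t, a, v, e, n)
  "venpadevi" → 9 new (v, e, n, p, a, d, e, v, i)
  "venpabelde" → prefix "venpa" already present; 5 new (b, e, l, d, e)
  "lurunbel" → prefix "lu" already present; 6 new (r, u, n, b, e, l)
  "milumiro" → prefix "milu" already present; 4 new (m, i, r, o)
  "mormor" → prefix "m" already present; 5 new (o, r, m, o, r)
  "mimortor" → prefix "mi" already present; 6 new (m, o, r, t, o, r)
  "venpaka" → prefix "venpa" already present; 2 new (k, a)
  "mividor" → prefix "mi" already present; 5 new (v, i, d, o, r)
  "miso" → prefix "mi" already present; 2 new (s, o)
  "venpador" → prefix "venpad" already present; 2 new (o, r)
  "dorbelsar" → 9 new (d, o, r, b, e, l, s, a, r)
  "migalne" → prefix "mi" already present; 5 new (g, a, l, n, e)
  "mipamika" → prefix "mi" already present; 6 new (p, a, m, i, k, a)
  "minepaso" → prefix "mi" already present; 6 new (n, e, p, a, s, o)
Total nodes = 7 + 4 + 5 + 9 + 5 + 6 + 4 + 5 + 6 + 2 + 5 + 2 + 2 + 9 + 5 + 6 + 6 = 88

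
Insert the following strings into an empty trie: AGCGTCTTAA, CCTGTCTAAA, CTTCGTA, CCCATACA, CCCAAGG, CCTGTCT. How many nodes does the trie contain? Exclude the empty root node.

35

Trie structure (* marks end of a word):
(root)
├─ A
│  └─ G
│     └─ C
│        └─ G
│           └─ T
│              └─ C
│                 └─ T
│                    └─ T
│                       └─ A
│                          └─ A *
└─ C
   ├─ C
   │  ├─ C
   │  │  └─ A
   │  │     ├─ A
   │  │     │  └─ G
   │  │     │     └─ G *
   │  │     └─ T
   │  │        └─ A
   │  │           └─ C
   │  │              └─ A *
   │  └─ T
   │     └─ G
   │        └─ T
   │           └─ C
   │              └─ T *
   │                 └─ A
   │                    └─ A
   │                       └─ A *
   └─ T
      └─ T
         └─ C
            └─ G
               └─ T
                  └─ A *
Counting every labelled node above: 35.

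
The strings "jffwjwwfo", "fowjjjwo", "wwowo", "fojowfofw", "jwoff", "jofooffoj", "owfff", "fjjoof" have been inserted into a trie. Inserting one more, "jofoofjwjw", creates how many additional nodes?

4

The longest prefix of "jofoofjwjw" already in the trie is "jofoof" (length 6).
Each of the 4 remaining characters creates one node.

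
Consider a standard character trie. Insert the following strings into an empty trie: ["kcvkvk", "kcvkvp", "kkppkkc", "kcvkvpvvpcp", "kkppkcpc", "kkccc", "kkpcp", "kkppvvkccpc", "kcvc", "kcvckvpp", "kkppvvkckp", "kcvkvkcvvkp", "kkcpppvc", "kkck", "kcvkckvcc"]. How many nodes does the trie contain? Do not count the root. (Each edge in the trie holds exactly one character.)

56

Count nodes per top-level branch (shared prefixes stored once):
  'k'-branch (kcvc, kcvckvpp, kcvkckvcc, kcvkvk, kcvkvkcvvkp, kcvkvp, kcvkvpvvpcp, kkccc, kkck, kkcpppvc, kkpcp, kkppkcpc, kkppkkc, kkppvvkccpc, kkppvvkckp): 56 nodes
Sum: 56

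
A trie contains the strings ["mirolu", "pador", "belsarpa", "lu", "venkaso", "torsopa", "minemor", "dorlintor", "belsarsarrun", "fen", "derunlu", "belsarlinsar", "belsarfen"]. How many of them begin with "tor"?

1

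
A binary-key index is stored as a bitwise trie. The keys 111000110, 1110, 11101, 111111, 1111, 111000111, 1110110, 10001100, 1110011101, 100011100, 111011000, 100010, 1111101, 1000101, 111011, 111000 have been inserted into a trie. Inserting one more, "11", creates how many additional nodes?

"11" is already a full path in the trie; only an end-marker is added.
No new nodes are needed: 0.

0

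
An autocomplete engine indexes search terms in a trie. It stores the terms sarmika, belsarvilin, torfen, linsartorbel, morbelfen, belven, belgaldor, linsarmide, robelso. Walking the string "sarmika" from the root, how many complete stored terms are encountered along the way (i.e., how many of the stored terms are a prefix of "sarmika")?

Traverse "sarmika" character by character; count nodes along the way that are marked as word ends.
Prefixes of the query that are stored words: "sarmika"
Count: 1

1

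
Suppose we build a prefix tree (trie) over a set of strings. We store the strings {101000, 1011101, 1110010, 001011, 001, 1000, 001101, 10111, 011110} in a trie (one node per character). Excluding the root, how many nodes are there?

Trace insertions, counting only characters that open a new branch:
  "101000" → 6 new (1, 0, 1, 0, 0, 0)
  "1011101" → prefix "101" already present; 4 new (1, 1, 0, 1)
  "1110010" → prefix "1" already present; 6 new (1, 1, 0, 0, 1, 0)
  "001011" → 6 new (0, 0, 1, 0, 1, 1)
  "001" → prefix "001" already present; 0 new (none)
  "1000" → prefix "10" already present; 2 new (0, 0)
  "001101" → prefix "001" already present; 3 new (1, 0, 1)
  "10111" → prefix "10111" already present; 0 new (none)
  "011110" → prefix "0" already present; 5 new (1, 1, 1, 1, 0)
Total nodes = 6 + 4 + 6 + 6 + 0 + 2 + 3 + 0 + 5 = 32

32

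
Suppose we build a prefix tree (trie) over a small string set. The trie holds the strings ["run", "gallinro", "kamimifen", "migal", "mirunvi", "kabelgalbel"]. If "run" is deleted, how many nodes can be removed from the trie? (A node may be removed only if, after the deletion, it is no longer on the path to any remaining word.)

3

A node on "run"'s path can go only if nothing else ends at it or branches off below it.
No other word shares any prefix with "run", so all 3 of its nodes go.
Nodes removed: 3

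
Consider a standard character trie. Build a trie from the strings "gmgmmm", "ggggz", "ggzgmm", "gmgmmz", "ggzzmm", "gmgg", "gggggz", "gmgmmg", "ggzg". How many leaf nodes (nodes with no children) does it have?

Leaves are exactly the stored words that no other stored word extends.
Those words: "gggggz", "ggggz", "ggzgmm", "ggzzmm", "gmgg", "gmgmmg", "gmgmmm", "gmgmmz"
Leaf count: 8

8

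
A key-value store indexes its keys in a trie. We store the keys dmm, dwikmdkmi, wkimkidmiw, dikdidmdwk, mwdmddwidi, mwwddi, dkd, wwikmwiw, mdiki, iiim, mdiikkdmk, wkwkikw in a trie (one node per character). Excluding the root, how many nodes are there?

For each word, the new-node count is its length minus the longest prefix already in the trie:
  "dmm" → 3 new (d, m, m)
  "dwikmdkmi" → prefix "d" already present; 8 new (w, i, k, m, d, k, m, i)
  "wkimkidmiw" → 10 new (w, k, i, m, k, i, d, m, i, w)
  "dikdidmdwk" → prefix "d" already present; 9 new (i, k, d, i, d, m, d, w, k)
  "mwdmddwidi" → 10 new (m, w, d, m, d, d, w, i, d, i)
  "mwwddi" → prefix "mw" already present; 4 new (w, d, d, i)
  "dkd" → prefix "d" already present; 2 new (k, d)
  "wwikmwiw" → prefix "w" already present; 7 new (w, i, k, m, w, i, w)
  "mdiki" → prefix "m" already present; 4 new (d, i, k, i)
  "iiim" → 4 new (i, i, i, m)
  "mdiikkdmk" → prefix "mdi" already present; 6 new (i, k, k, d, m, k)
  "wkwkikw" → prefix "wk" already present; 5 new (w, k, i, k, w)
Total nodes = 3 + 8 + 10 + 9 + 10 + 4 + 2 + 7 + 4 + 4 + 6 + 5 = 72

72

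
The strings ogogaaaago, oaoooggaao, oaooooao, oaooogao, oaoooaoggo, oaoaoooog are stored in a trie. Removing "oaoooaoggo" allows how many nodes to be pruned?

5

Walk "oaoooaoggo" from the leaf back toward the root, removing each node that no remaining word uses.
The suffix "aoggo" (5 nodes) is used only by "oaoooaoggo"; the node for "oaooo" still has the child "g", so pruning stops there.
Nodes removed: 5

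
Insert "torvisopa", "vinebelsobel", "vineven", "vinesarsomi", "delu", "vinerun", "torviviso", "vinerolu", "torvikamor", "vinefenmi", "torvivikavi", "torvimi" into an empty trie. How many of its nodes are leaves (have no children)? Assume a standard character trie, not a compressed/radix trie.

Leaves are exactly the stored words that no other stored word extends.
Those words: "delu", "torvikamor", "torvimi", "torvisopa", "torvivikavi", "torviviso", "vinebelsobel", "vinefenmi", "vinerolu", "vinerun", "vinesarsomi", "vineven"
Leaf count: 12

12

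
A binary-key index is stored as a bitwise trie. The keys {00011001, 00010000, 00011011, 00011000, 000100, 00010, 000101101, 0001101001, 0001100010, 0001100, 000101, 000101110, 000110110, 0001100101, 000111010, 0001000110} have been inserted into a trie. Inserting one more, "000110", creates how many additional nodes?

"000110" is already a full path in the trie; only an end-marker is added.
No new nodes are needed: 0.

0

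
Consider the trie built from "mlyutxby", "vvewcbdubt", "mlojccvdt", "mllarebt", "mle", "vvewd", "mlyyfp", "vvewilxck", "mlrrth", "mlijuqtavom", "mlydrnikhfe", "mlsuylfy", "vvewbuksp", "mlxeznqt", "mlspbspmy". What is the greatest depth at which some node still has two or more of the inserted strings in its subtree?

4

Look for the deepest trie node that still has at least two words in its subtree.
"vvewbuksp" and "vvewcbdubt" agree on "vvew" (4 characters) before diverging; nothing deeper is shared.
Longest shared-prefix length: 4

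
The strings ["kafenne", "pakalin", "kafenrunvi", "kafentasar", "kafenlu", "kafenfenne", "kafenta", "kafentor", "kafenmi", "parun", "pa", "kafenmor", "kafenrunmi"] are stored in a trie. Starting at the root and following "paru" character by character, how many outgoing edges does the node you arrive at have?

Walk "paru" from the root, arriving at one node.
Distinct next characters after "paru": n.
That node has 1 child edge.

1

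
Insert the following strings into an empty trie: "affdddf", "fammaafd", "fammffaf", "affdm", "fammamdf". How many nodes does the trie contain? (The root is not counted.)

Trie structure (* marks end of a word):
(root)
├─ a
│  └─ f
│     └─ f
│        └─ d
│           ├─ d
│           │  └─ d
│           │     └─ f *
│           └─ m *
└─ f
   └─ a
      └─ m
         └─ m
            ├─ a
            │  ├─ a
            │  │  └─ f
            │  │     └─ d *
            │  └─ m
            │     └─ d
            │        └─ f *
            └─ f
               └─ f
                  └─ a
                     └─ f *
Counting every labelled node above: 23.

23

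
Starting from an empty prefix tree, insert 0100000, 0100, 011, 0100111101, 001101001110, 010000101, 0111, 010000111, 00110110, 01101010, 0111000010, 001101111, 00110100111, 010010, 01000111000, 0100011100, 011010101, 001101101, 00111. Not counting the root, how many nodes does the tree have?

56

Count nodes per top-level branch (shared prefixes stored once):
  '0'-branch (00110100111, 001101001110, 00110110, 001101101, 001101111, 00111, 0100, 0100000, 010000101, 010000111, 0100011100, 01000111000, 010010, 0100111101, 011, 01101010, 011010101, 0111, 0111000010): 56 nodes
Sum: 56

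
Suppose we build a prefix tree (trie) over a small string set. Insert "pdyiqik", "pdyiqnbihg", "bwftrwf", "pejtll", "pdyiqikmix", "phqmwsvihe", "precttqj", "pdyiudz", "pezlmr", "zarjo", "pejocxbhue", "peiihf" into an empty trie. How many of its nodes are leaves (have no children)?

Leaves are exactly the stored words that no other stored word extends.
Those words: "bwftrwf", "pdyiqikmix", "pdyiqnbihg", "pdyiudz", "peiihf", "pejocxbhue", "pejtll", "pezlmr", "phqmwsvihe", "precttqj", "zarjo"
Leaf count: 11

11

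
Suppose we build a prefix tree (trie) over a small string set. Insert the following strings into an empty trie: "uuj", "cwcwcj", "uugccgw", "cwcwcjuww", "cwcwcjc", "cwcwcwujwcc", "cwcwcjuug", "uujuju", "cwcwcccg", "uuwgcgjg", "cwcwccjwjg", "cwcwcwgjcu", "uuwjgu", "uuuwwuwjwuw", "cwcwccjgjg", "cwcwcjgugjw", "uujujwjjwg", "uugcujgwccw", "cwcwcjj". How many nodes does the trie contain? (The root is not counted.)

For each word, the new-node count is its length minus the longest prefix already in the trie:
  "uuj" → 3 new (u, u, j)
  "cwcwcj" → 6 new (c, w, c, w, c, j)
  "uugccgw" → prefix "uu" already present; 5 new (g, c, c, g, w)
  "cwcwcjuww" → prefix "cwcwcj" already present; 3 new (u, w, w)
  "cwcwcjc" → prefix "cwcwcj" already present; 1 new (c)
  "cwcwcwujwcc" → prefix "cwcwc" already present; 6 new (w, u, j, w, c, c)
  "cwcwcjuug" → prefix "cwcwcju" already present; 2 new (u, g)
  "uujuju" → prefix "uuj" already present; 3 new (u, j, u)
  "cwcwcccg" → prefix "cwcwc" already present; 3 new (c, c, g)
  "uuwgcgjg" → prefix "uu" already present; 6 new (w, g, c, g, j, g)
  "cwcwccjwjg" → prefix "cwcwcc" already present; 4 new (j, w, j, g)
  "cwcwcwgjcu" → prefix "cwcwcw" already present; 4 new (g, j, c, u)
  "uuwjgu" → prefix "uuw" already present; 3 new (j, g, u)
  "uuuwwuwjwuw" → prefix "uu" already present; 9 new (u, w, w, u, w, j, w, u, w)
  "cwcwccjgjg" → prefix "cwcwccj" already present; 3 new (g, j, g)
  "cwcwcjgugjw" → prefix "cwcwcj" already present; 5 new (g, u, g, j, w)
  "uujujwjjwg" → prefix "uujuj" already present; 5 new (w, j, j, w, g)
  "uugcujgwccw" → prefix "uugc" already present; 7 new (u, j, g, w, c, c, w)
  "cwcwcjj" → prefix "cwcwcj" already present; 1 new (j)
Total nodes = 3 + 6 + 5 + 3 + 1 + 6 + 2 + 3 + 3 + 6 + 4 + 4 + 3 + 9 + 3 + 5 + 5 + 7 + 1 = 79

79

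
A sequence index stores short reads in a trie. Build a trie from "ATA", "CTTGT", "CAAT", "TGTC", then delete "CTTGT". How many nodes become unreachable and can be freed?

4

After clearing the end-marker at "CTTGT", prune upward until reaching a node still needed by another word.
The suffix "TTGT" (4 nodes) is used only by "CTTGT"; the node for "C" still has the child "A", so pruning stops there.
Nodes removed: 4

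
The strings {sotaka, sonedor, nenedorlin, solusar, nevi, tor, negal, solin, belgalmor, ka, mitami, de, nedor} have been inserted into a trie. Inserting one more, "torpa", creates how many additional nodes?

2

"tor" is already a path in the trie; the remaining "pa" must be added.
So 5 − 3 = 2 new nodes.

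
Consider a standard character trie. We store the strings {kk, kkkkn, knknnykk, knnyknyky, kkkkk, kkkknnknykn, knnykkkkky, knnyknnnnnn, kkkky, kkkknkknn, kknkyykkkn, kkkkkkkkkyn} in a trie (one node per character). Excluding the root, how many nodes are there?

55

Trace insertions, counting only characters that open a new branch:
  "kk" → 2 new (k, k)
  "kkkkn" → prefix "kk" already present; 3 new (k, k, n)
  "knknnykk" → prefix "k" already present; 7 new (n, k, n, n, y, k, k)
  "knnyknyky" → prefix "kn" already present; 7 new (n, y, k, n, y, k, y)
  "kkkkk" → prefix "kkkk" already present; 1 new (k)
  "kkkknnknykn" → prefix "kkkkn" already present; 6 new (n, k, n, y, k, n)
  "knnykkkkky" → prefix "knnyk" already present; 5 new (k, k, k, k, y)
  "knnyknnnnnn" → prefix "knnykn" already present; 5 new (n, n, n, n, n)
  "kkkky" → prefix "kkkk" already present; 1 new (y)
  "kkkknkknn" → prefix "kkkkn" already present; 4 new (k, k, n, n)
  "kknkyykkkn" → prefix "kk" already present; 8 new (n, k, y, y, k, k, k, n)
  "kkkkkkkkkyn" → prefix "kkkkk" already present; 6 new (k, k, k, k, y, n)
Total nodes = 2 + 3 + 7 + 7 + 1 + 6 + 5 + 5 + 1 + 4 + 8 + 6 = 55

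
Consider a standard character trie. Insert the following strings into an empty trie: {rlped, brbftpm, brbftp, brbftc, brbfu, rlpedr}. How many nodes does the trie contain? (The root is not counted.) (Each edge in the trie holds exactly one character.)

15

For each word, the new-node count is its length minus the longest prefix already in the trie:
  "rlped" → 5 new (r, l, p, e, d)
  "brbftpm" → 7 new (b, r, b, f, t, p, m)
  "brbftp" → prefix "brbftp" already present; 0 new (none)
  "brbftc" → prefix "brbft" already present; 1 new (c)
  "brbfu" → prefix "brbf" already present; 1 new (u)
  "rlpedr" → prefix "rlped" already present; 1 new (r)
Total nodes = 5 + 7 + 0 + 1 + 1 + 1 = 15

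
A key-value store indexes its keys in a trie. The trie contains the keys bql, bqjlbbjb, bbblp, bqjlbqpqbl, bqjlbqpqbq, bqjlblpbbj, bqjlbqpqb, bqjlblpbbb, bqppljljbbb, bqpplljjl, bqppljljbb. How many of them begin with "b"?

11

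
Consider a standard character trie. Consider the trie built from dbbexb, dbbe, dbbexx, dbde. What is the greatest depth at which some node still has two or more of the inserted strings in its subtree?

The deepest shared node is where two words last agree before diverging.
"dbbexb" and "dbbexx" agree on "dbbex" (5 characters) before diverging; nothing deeper is shared.
Longest shared-prefix length: 5

5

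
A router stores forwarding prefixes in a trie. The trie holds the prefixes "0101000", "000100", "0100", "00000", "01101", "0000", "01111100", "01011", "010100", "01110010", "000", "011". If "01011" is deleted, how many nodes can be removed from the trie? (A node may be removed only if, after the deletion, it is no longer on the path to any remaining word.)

1

After clearing the end-marker at "01011", prune upward until reaching a node still needed by another word.
The suffix "1" (1 node) is used only by "01011"; the node for "0101" still has the child "0", so pruning stops there.
Nodes removed: 1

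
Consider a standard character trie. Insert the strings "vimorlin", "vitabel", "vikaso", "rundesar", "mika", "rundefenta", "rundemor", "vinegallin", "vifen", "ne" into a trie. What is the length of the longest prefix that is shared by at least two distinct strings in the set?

5

The deepest shared node is where two words last agree before diverging.
e.g. "rundefenta" and "rundemor" share the prefix "runde" of length 5; no pair shares a longer one.
Longest shared-prefix length: 5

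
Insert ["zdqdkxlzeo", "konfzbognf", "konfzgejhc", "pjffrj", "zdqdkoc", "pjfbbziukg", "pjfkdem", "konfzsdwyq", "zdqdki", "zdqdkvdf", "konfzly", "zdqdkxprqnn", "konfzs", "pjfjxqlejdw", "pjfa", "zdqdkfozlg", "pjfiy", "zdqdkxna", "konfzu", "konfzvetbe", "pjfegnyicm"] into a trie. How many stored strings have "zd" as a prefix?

Filter for entries beginning with "zd":
Words under "zd": zdqdkfozlg, zdqdki, zdqdkoc, zdqdkvdf, zdqdkxlzeo, zdqdkxna, zdqdkxprqnn
Count: 7

7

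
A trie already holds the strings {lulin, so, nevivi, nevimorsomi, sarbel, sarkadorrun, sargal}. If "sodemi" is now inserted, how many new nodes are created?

Walking "sodemi" from the root, the first 2 characters ("so") follow existing edges; "d" is the first miss.
New nodes needed: |"sodemi"| − 2 = 6 − 2 = 4.

4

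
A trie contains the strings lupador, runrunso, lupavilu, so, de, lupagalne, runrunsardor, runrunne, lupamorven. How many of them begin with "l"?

Walk to "l"; the words in its subtree are exactly those with that prefix.
Words under "l": lupador, lupagalne, lupamorven, lupavilu
Count: 4

4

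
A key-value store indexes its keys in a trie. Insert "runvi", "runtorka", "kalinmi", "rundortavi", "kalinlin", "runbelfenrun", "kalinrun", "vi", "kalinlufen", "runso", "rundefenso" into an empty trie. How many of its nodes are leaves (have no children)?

A leaf is a node with no children — equivalently, the end of a word that is not a proper prefix of any other stored word.
Those words: "kalinlin", "kalinlufen", "kalinmi", "kalinrun", "runbelfenrun", "rundefenso", "rundortavi", "runso", "runtorka", "runvi", "vi"
Leaf count: 11

11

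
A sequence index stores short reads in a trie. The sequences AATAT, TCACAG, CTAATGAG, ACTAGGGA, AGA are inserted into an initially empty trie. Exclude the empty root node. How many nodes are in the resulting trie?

Trie structure (* marks end of a word):
(root)
├─ A
│  ├─ A
│  │  └─ T
│  │     └─ A
│  │        └─ T *
│  ├─ C
│  │  └─ T
│  │     └─ A
│  │        └─ G
│  │           └─ G
│  │              └─ G
│  │                 └─ A *
│  └─ G
│     └─ A *
├─ C
│  └─ T
│     └─ A
│        └─ A
│           └─ T
│              └─ G
│                 └─ A
│                    └─ G *
└─ T
   └─ C
      └─ A
         └─ C
            └─ A
               └─ G *
Counting every labelled node above: 28.

28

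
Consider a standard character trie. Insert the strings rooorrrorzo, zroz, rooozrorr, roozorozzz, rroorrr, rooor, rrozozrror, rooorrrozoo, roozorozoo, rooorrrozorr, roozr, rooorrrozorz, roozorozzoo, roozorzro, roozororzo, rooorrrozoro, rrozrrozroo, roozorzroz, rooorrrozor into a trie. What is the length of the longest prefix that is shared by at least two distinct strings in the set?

Equivalently: take the maximum, over all pairs, of their longest common prefix length.
"rooorrrozor" and "rooorrrozoro" agree on "rooorrrozor" (11 characters) before diverging; nothing deeper is shared.
Longest shared-prefix length: 11

11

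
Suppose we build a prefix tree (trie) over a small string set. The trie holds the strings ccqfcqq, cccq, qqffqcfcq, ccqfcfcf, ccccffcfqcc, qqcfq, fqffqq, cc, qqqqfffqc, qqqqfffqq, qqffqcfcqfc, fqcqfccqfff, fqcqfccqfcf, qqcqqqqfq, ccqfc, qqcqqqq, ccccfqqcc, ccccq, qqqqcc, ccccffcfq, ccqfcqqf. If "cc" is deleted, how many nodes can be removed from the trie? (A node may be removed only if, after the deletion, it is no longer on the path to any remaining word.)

0

A node on "cc"'s path can go only if nothing else ends at it or branches off below it.
Every node on "cc" is still needed (e.g. by "ccqfcqq"), so nothing is freed.
Nodes removed: 0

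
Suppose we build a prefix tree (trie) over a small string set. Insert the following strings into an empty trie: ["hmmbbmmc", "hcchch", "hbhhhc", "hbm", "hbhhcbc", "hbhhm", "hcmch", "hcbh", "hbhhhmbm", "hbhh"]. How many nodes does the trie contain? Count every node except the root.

31

For each word, the new-node count is its length minus the longest prefix already in the trie:
  "hmmbbmmc" → 8 new (h, m, m, b, b, m, m, c)
  "hcchch" → prefix "h" already present; 5 new (c, c, h, c, h)
  "hbhhhc" → prefix "h" already present; 5 new (b, h, h, h, c)
  "hbm" → prefix "hb" already present; 1 new (m)
  "hbhhcbc" → prefix "hbhh" already present; 3 new (c, b, c)
  "hbhhm" → prefix "hbhh" already present; 1 new (m)
  "hcmch" → prefix "hc" already present; 3 new (m, c, h)
  "hcbh" → prefix "hc" already present; 2 new (b, h)
  "hbhhhmbm" → prefix "hbhhh" already present; 3 new (m, b, m)
  "hbhh" → prefix "hbhh" already present; 0 new (none)
Total nodes = 8 + 5 + 5 + 1 + 3 + 1 + 3 + 2 + 3 + 0 = 31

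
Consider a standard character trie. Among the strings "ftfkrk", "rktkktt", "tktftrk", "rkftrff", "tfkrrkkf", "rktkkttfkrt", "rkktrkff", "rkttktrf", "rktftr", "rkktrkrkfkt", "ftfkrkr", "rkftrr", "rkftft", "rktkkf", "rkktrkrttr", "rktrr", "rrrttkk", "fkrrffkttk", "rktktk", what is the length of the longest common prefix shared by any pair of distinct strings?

The deepest shared node is where two words last agree before diverging.
"rkktrkrkfkt" and "rkktrkrttr" agree on "rkktrkr" (7 characters) before diverging; nothing deeper is shared.
Longest shared-prefix length: 7

7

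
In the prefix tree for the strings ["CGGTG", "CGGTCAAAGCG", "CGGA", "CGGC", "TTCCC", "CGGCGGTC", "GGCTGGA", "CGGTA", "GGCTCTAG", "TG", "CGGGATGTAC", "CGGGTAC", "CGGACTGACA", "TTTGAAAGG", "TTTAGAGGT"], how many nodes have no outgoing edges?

13

A leaf is a node with no children — equivalently, the end of a word that is not a proper prefix of any other stored word.
Those words: "CGGACTGACA", "CGGCGGTC", "CGGGATGTAC", "CGGGTAC", "CGGTA", "CGGTCAAAGCG", "CGGTG", "GGCTCTAG", "GGCTGGA", "TG", "TTCCC", "TTTAGAGGT", "TTTGAAAGG"
Leaf count: 13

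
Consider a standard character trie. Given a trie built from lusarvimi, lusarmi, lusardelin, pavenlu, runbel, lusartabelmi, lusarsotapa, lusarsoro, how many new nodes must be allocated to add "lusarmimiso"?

4

"lusarmi" is already a path in the trie; the remaining "miso" must be added.
Each of the 4 remaining characters creates one node.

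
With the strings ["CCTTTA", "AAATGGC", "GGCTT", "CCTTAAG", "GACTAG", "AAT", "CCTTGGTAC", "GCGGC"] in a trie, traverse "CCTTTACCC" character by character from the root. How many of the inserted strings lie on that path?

1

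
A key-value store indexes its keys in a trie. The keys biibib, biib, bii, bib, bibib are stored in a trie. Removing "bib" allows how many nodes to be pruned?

After clearing the end-marker at "bib", prune upward until reaching a node still needed by another word.
Every node on "bib" is still needed (e.g. by "bibib"), so nothing is freed.
Nodes removed: 0

0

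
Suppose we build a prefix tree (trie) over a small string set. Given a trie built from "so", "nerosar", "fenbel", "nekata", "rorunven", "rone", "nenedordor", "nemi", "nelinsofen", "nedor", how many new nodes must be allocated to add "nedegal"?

4

The longest prefix of "nedegal" already in the trie is "ned" (length 3).
So 7 − 3 = 4 new nodes.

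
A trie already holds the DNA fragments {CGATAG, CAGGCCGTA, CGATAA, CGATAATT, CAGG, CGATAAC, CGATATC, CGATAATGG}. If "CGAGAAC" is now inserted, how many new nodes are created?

"CGA" is already a path in the trie; the remaining "GAAC" must be added.
New nodes needed: |"CGAGAAC"| − 3 = 7 − 3 = 4.

4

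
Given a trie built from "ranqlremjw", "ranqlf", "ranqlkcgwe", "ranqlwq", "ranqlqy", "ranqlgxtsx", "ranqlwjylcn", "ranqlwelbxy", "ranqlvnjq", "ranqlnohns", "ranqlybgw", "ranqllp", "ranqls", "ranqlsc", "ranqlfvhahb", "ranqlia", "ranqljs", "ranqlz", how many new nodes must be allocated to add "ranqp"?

1

Walking "ranqp" from the root, the first 4 characters ("ranq") follow existing edges; "p" is the first miss.
So 5 − 4 = 1 new nodes.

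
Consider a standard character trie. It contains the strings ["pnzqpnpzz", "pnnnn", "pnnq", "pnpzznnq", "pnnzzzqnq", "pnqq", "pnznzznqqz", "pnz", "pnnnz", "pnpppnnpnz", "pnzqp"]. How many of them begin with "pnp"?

2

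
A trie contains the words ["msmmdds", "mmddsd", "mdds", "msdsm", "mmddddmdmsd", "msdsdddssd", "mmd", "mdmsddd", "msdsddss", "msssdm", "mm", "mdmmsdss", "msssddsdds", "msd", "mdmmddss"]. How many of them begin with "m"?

Filter for entries beginning with "m":
Words under "m": mdds, mdmmddss, mdmmsdss, mdmsddd, mm, mmd, mmddddmdmsd, mmddsd, msd, msdsdddssd, msdsddss, msdsm, msmmdds, msssddsdds, msssdm
Count: 15

15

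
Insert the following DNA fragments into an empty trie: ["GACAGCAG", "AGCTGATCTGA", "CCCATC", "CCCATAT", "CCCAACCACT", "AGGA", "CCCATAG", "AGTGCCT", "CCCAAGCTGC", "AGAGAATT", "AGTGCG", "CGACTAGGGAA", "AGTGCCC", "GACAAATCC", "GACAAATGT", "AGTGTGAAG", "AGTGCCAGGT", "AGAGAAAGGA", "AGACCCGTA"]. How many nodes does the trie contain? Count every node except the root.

For each word, the new-node count is its length minus the longest prefix already in the trie:
  "GACAGCAG" → 8 new (G, A, C, A, G, C, A, G)
  "AGCTGATCTGA" → 11 new (A, G, C, T, G, A, T, C, T, G, A)
  "CCCATC" → 6 new (C, C, C, A, T, C)
  "CCCATAT" → prefix "CCCAT" already present; 2 new (A, T)
  "CCCAACCACT" → prefix "CCCA" already present; 6 new (A, C, C, A, C, T)
  "AGGA" → prefix "AG" already present; 2 new (G, A)
  "CCCATAG" → prefix "CCCATA" already present; 1 new (G)
  "AGTGCCT" → prefix "AG" already present; 5 new (T, G, C, C, T)
  "CCCAAGCTGC" → prefix "CCCAA" already present; 5 new (G, C, T, G, C)
  "AGAGAATT" → prefix "AG" already present; 6 new (A, G, A, A, T, T)
  "AGTGCG" → prefix "AGTGC" already present; 1 new (G)
  "CGACTAGGGAA" → prefix "C" already present; 10 new (G, A, C, T, A, G, G, G, A, A)
  "AGTGCCC" → prefix "AGTGCC" already present; 1 new (C)
  "GACAAATCC" → prefix "GACA" already present; 5 new (A, A, T, C, C)
  "GACAAATGT" → prefix "GACAAAT" already present; 2 new (G, T)
  "AGTGTGAAG" → prefix "AGTG" already present; 5 new (T, G, A, A, G)
  "AGTGCCAGGT" → prefix "AGTGCC" already present; 4 new (A, G, G, T)
  "AGAGAAAGGA" → prefix "AGAGAA" already present; 4 new (A, G, G, A)
  "AGACCCGTA" → prefix "AGA" already present; 6 new (C, C, C, G, T, A)
Total nodes = 8 + 11 + 6 + 2 + 6 + 2 + 1 + 5 + 5 + 6 + 1 + 10 + 1 + 5 + 2 + 5 + 4 + 4 + 6 = 90

90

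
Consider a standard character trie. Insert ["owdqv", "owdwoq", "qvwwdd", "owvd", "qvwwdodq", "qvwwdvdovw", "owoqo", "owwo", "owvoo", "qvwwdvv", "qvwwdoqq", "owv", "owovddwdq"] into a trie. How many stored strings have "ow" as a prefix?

8

Walk to "ow"; the words in its subtree are exactly those with that prefix.
Matches: "owdqv", "owdwoq", "owoqo", "owovddwdq", "owv", "owvd", "owvoo", "owwo"
Count: 8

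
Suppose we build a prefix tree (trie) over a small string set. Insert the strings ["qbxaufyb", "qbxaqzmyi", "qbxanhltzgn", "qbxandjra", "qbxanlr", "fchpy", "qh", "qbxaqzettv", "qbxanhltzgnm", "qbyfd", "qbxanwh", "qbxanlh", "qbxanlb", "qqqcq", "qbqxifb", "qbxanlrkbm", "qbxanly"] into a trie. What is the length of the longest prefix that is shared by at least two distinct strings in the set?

Look for the deepest trie node that still has at least two words in its subtree.
"qbxanhltzgn" and "qbxanhltzgnm" agree on "qbxanhltzgn" (11 characters) before diverging; nothing deeper is shared.
Longest shared-prefix length: 11

11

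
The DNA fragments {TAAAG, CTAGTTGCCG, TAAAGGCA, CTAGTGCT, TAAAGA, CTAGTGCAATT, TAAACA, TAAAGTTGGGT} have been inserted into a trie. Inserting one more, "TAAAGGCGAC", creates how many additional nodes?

Walking "TAAAGGCGAC" from the root, the first 7 characters ("TAAAGGC") follow existing edges; "G" is the first miss.
Each of the 3 remaining characters creates one node.

3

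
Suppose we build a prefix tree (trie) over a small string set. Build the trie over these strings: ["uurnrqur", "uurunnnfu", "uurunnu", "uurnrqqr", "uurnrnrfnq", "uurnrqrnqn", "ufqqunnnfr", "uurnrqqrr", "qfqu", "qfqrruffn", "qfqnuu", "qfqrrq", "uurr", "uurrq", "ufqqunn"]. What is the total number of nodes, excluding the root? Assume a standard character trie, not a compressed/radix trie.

Count nodes per top-level branch (shared prefixes stored once):
  'q'-branch (qfqnuu, qfqrrq, qfqrruffn, qfqu): 14 nodes
  'u'-branch (ufqqunn, ufqqunnnfr, uurnrnrfnq, uurnrqqr, uurnrqqrr, uurnrqrnqn, uurnrqur, uurr, uurrq, uurunnnfu, uurunnu): 38 nodes
Sum: 52

52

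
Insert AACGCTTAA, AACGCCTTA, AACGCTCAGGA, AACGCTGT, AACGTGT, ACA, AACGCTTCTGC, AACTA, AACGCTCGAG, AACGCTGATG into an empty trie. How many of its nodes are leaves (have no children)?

A leaf is a node with no children — equivalently, the end of a word that is not a proper prefix of any other stored word.
Those words: "AACGCCTTA", "AACGCTCAGGA", "AACGCTCGAG", "AACGCTGATG", "AACGCTGT", "AACGCTTAA", "AACGCTTCTGC", "AACGTGT", "AACTA", "ACA"
Leaf count: 10

10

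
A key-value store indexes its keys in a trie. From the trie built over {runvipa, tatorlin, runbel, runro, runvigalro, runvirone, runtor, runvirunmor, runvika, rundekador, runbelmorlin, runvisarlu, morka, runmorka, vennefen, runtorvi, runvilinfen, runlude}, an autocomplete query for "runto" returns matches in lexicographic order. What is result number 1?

DFS of the "runto" subtree visits, in order: "runtor", "runtorvi"
Position 1: runtor

runtor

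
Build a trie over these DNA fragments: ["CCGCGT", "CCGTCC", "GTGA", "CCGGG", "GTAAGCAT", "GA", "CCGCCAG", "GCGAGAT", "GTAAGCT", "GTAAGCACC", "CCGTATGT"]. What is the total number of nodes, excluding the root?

Count nodes per top-level branch (shared prefixes stored once):
  'C'-branch (CCGCCAG, CCGCGT, CCGGG, CCGTATGT, CCGTCC): 18 nodes
  'G'-branch (GA, GCGAGAT, GTAAGCACC, GTAAGCAT, GTAAGCT, GTGA): 20 nodes
Sum: 38

38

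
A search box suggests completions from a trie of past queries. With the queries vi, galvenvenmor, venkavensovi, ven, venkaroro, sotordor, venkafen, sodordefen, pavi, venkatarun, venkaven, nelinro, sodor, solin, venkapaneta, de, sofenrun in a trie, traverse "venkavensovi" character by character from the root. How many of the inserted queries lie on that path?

Check each prefix of "venkavensovi" against the stored set — each match is an end-marker on the path.
Prefixes of the query that are stored words: "ven", "venkaven", "venkavensovi"
Count: 3

3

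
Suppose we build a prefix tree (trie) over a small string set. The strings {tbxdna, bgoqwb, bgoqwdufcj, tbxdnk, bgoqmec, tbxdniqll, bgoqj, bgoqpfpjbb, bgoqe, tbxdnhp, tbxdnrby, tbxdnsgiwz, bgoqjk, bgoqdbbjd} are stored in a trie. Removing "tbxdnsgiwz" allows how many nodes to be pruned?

A node on "tbxdnsgiwz"'s path can go only if nothing else ends at it or branches off below it.
The suffix "sgiwz" (5 nodes) is used only by "tbxdnsgiwz"; the node for "tbxdn" still has the child "a", so pruning stops there.
Nodes removed: 5

5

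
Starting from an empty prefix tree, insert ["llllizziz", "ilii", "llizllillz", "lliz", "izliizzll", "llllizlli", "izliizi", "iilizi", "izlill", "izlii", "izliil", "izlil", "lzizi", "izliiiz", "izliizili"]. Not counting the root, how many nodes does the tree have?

49

Insert word by word; a character creates a node only if that edge doesn't already exist:
  "llllizziz" → 9 new (l, l, l, l, i, z, z, i, z)
  "ilii" → 4 new (i, l, i, i)
  "llizllillz" → prefix "ll" already present; 8 new (i, z, l, l, i, l, l, z)
  "lliz" → prefix "lliz" already present; 0 new (none)
  "izliizzll" → prefix "i" already present; 8 new (z, l, i, i, z, z, l, l)
  "llllizlli" → prefix "lllliz" already present; 3 new (l, l, i)
  "izliizi" → prefix "izliiz" already present; 1 new (i)
  "iilizi" → prefix "i" already present; 5 new (i, l, i, z, i)
  "izlill" → prefix "izli" already present; 2 new (l, l)
  "izlii" → prefix "izlii" already present; 0 new (none)
  "izliil" → prefix "izlii" already present; 1 new (l)
  "izlil" → prefix "izlil" already present; 0 new (none)
  "lzizi" → prefix "l" already present; 4 new (z, i, z, i)
  "izliiiz" → prefix "izlii" already present; 2 new (i, z)
  "izliizili" → prefix "izliizi" already present; 2 new (l, i)
Total nodes = 9 + 4 + 8 + 0 + 8 + 3 + 1 + 5 + 2 + 0 + 1 + 0 + 4 + 2 + 2 = 49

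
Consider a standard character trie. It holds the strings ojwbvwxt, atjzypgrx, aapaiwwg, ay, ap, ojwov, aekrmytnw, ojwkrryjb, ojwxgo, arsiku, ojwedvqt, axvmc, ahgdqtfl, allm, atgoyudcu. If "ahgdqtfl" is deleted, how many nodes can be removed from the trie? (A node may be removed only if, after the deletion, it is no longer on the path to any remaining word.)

After clearing the end-marker at "ahgdqtfl", prune upward until reaching a node still needed by another word.
The suffix "hgdqtfl" (7 nodes) is used only by "ahgdqtfl"; the node for "a" still has the child "t", so pruning stops there.
Nodes removed: 7

7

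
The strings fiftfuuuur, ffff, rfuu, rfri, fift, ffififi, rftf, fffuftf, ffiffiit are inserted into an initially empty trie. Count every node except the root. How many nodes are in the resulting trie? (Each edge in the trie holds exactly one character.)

34

Trie structure (* marks end of a word):
(root)
├─ f
│  ├─ f
│  │  ├─ f
│  │  │  ├─ f *
│  │  │  └─ u
│  │  │     └─ f
│  │  │        └─ t
│  │  │           └─ f *
│  │  └─ i
│  │     └─ f
│  │        ├─ f
│  │        │  └─ i
│  │        │     └─ i
│  │        │        └─ t *
│  │        └─ i
│  │           └─ f
│  │              └─ i *
│  └─ i
│     └─ f
│        └─ t *
│           └─ f
│              └─ u
│                 └─ u
│                    └─ u
│                       └─ u
│                          └─ r *
└─ r
   └─ f
      ├─ r
      │  └─ i *
      ├─ t
      │  └─ f *
      └─ u
         └─ u *
Counting every labelled node above: 34.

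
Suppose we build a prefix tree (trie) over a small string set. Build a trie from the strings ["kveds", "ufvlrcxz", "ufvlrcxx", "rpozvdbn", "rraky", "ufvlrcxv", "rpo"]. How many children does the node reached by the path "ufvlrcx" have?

3

The children of the "ufvlrcx" node are the distinct next characters among strings starting with "ufvlrcx".
Characters that immediately follow "ufvlrcx" among the stored strings: {v, x, z}.
That node has 3 child edges.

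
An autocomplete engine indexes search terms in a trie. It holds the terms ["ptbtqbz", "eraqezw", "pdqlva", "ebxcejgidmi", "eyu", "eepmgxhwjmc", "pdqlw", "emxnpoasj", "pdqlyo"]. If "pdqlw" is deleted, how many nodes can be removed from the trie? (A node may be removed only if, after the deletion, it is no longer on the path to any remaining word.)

A node on "pdqlw"'s path can go only if nothing else ends at it or branches off below it.
The suffix "w" (1 node) is used only by "pdqlw"; the node for "pdql" still has the child "v", so pruning stops there.
Nodes removed: 1

1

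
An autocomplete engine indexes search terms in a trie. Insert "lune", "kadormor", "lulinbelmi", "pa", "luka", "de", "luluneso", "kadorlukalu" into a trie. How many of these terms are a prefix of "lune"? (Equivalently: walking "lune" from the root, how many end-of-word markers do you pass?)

1

Walk "lune" from the root; an end-of-word marker is hit whenever a stored word is a prefix of "lune".
Prefixes of the query that are stored words: "lune"
Count: 1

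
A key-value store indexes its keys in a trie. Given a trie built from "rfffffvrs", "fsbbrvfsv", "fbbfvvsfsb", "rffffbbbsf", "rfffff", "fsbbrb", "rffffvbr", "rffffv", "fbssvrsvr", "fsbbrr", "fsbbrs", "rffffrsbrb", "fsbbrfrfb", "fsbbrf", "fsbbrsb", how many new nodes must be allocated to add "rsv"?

2

"r" is already a path in the trie; the remaining "sv" must be added.
Each of the 2 remaining characters creates one node.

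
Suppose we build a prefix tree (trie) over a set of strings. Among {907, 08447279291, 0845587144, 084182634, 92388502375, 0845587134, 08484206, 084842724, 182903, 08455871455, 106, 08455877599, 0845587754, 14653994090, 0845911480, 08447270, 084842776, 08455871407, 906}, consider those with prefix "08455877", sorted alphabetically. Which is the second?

08455877599

Words with prefix "08455877", in lexicographic order: "0845587754", "08455877599"
The 2nd is 08455877599.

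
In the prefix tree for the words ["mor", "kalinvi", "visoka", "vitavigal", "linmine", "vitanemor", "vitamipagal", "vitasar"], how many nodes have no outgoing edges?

Leaves are exactly the stored words that no other stored word extends.
Those words: "kalinvi", "linmine", "mor", "visoka", "vitamipagal", "vitanemor", "vitasar", "vitavigal"
Leaf count: 8

8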